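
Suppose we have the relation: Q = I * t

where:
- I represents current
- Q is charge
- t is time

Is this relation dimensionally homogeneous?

Yes

I (current) has dimensions [I].
Q (charge) has dimensions [I T].
t (time) has dimensions [T].

Left side: [I T]
Right side: [I T]

Both sides have the same dimensions, so the equation is dimensionally consistent.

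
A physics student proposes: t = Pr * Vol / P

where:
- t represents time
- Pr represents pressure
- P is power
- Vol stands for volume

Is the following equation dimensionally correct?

Yes

t (time) has dimensions [T].
Pr (pressure) has dimensions [L^-1 M T^-2].
P (power) has dimensions [L^2 M T^-3].
Vol (volume) has dimensions [L^3].

Left side: [T]
Right side: [T]

Both sides have the same dimensions, so the equation is dimensionally consistent.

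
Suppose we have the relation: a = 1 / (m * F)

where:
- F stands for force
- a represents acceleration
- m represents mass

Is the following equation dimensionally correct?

No

F (force) has dimensions [L M T^-2].
a (acceleration) has dimensions [L T^-2].
m (mass) has dimensions [M].

Left side: [L T^-2]
Right side: [L^-1 M^-2 T^2]

The two sides have different dimensions, so the equation is NOT dimensionally consistent.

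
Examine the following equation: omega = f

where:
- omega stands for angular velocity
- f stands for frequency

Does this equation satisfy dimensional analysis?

Yes

omega (angular velocity) has dimensions [T^-1].
f (frequency) has dimensions [T^-1].

Left side: [T^-1]
Right side: [T^-1]

Both sides have the same dimensions, so the equation is dimensionally consistent.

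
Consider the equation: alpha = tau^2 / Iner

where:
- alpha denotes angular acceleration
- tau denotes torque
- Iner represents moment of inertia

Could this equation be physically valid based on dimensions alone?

No

alpha (angular acceleration) has dimensions [T^-2].
tau (torque) has dimensions [L^2 M T^-2].
Iner (moment of inertia) has dimensions [L^2 M].

Left side: [T^-2]
Right side: [L^2 M T^-4]

The two sides have different dimensions, so the equation is NOT dimensionally consistent.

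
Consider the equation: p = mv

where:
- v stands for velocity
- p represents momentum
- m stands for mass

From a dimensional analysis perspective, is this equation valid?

Yes

v (velocity) has dimensions [L T^-1].
p (momentum) has dimensions [L M T^-1].
m (mass) has dimensions [M].

Left side: [L M T^-1]
Right side: [L M T^-1]

Both sides have the same dimensions, so the equation is dimensionally consistent.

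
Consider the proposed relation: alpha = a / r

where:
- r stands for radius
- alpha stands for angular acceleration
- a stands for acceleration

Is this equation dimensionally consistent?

Yes

r (radius) has dimensions [L].
alpha (angular acceleration) has dimensions [T^-2].
a (acceleration) has dimensions [L T^-2].

Left side: [T^-2]
Right side: [T^-2]

Both sides have the same dimensions, so the equation is dimensionally consistent.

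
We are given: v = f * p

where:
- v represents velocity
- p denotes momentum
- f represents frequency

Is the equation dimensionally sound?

No

v (velocity) has dimensions [L T^-1].
p (momentum) has dimensions [L M T^-1].
f (frequency) has dimensions [T^-1].

Left side: [L T^-1]
Right side: [L M T^-2]

The two sides have different dimensions, so the equation is NOT dimensionally consistent.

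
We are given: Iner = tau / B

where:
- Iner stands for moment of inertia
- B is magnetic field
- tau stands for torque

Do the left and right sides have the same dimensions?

No

Iner (moment of inertia) has dimensions [L^2 M].
B (magnetic field) has dimensions [I^-1 M T^-2].
tau (torque) has dimensions [L^2 M T^-2].

Left side: [L^2 M]
Right side: [I L^2]

The two sides have different dimensions, so the equation is NOT dimensionally consistent.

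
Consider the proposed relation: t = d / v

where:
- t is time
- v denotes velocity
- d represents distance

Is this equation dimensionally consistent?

Yes

t (time) has dimensions [T].
v (velocity) has dimensions [L T^-1].
d (distance) has dimensions [L].

Left side: [T]
Right side: [T]

Both sides have the same dimensions, so the equation is dimensionally consistent.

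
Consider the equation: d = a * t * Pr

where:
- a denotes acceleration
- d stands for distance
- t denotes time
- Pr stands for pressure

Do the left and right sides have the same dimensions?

No

a (acceleration) has dimensions [L T^-2].
d (distance) has dimensions [L].
t (time) has dimensions [T].
Pr (pressure) has dimensions [L^-1 M T^-2].

Left side: [L]
Right side: [M T^-3]

The two sides have different dimensions, so the equation is NOT dimensionally consistent.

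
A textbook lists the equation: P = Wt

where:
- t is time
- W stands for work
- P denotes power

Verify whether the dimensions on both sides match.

No

t (time) has dimensions [T].
W (work) has dimensions [L^2 M T^-2].
P (power) has dimensions [L^2 M T^-3].

Left side: [L^2 M T^-3]
Right side: [L^2 M T^-1]

The two sides have different dimensions, so the equation is NOT dimensionally consistent.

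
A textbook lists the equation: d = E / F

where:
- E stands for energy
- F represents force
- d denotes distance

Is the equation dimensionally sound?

Yes

E (energy) has dimensions [L^2 M T^-2].
F (force) has dimensions [L M T^-2].
d (distance) has dimensions [L].

Left side: [L]
Right side: [L]

Both sides have the same dimensions, so the equation is dimensionally consistent.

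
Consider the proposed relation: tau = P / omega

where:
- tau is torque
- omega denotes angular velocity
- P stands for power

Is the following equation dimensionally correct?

Yes

tau (torque) has dimensions [L^2 M T^-2].
omega (angular velocity) has dimensions [T^-1].
P (power) has dimensions [L^2 M T^-3].

Left side: [L^2 M T^-2]
Right side: [L^2 M T^-2]

Both sides have the same dimensions, so the equation is dimensionally consistent.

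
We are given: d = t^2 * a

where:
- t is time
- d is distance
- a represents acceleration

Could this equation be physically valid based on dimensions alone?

Yes

t (time) has dimensions [T].
d (distance) has dimensions [L].
a (acceleration) has dimensions [L T^-2].

Left side: [L]
Right side: [L]

Both sides have the same dimensions, so the equation is dimensionally consistent.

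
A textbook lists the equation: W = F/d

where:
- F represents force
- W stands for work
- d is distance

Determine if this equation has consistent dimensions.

No

F (force) has dimensions [L M T^-2].
W (work) has dimensions [L^2 M T^-2].
d (distance) has dimensions [L].

Left side: [L^2 M T^-2]
Right side: [M T^-2]

The two sides have different dimensions, so the equation is NOT dimensionally consistent.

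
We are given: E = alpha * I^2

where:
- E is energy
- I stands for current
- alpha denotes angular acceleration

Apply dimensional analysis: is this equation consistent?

No

E (energy) has dimensions [L^2 M T^-2].
I (current) has dimensions [I].
alpha (angular acceleration) has dimensions [T^-2].

Left side: [L^2 M T^-2]
Right side: [I^2 T^-2]

The two sides have different dimensions, so the equation is NOT dimensionally consistent.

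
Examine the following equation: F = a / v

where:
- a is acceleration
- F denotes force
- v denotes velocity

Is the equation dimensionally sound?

No

a (acceleration) has dimensions [L T^-2].
F (force) has dimensions [L M T^-2].
v (velocity) has dimensions [L T^-1].

Left side: [L M T^-2]
Right side: [T^-1]

The two sides have different dimensions, so the equation is NOT dimensionally consistent.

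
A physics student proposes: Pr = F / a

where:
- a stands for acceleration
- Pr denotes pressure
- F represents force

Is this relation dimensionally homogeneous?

No

a (acceleration) has dimensions [L T^-2].
Pr (pressure) has dimensions [L^-1 M T^-2].
F (force) has dimensions [L M T^-2].

Left side: [L^-1 M T^-2]
Right side: [M]

The two sides have different dimensions, so the equation is NOT dimensionally consistent.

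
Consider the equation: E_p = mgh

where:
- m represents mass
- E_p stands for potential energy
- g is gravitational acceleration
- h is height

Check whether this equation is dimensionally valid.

Yes

m (mass) has dimensions [M].
E_p (potential energy) has dimensions [L^2 M T^-2].
g (gravitational acceleration) has dimensions [L T^-2].
h (height) has dimensions [L].

Left side: [L^2 M T^-2]
Right side: [L^2 M T^-2]

Both sides have the same dimensions, so the equation is dimensionally consistent.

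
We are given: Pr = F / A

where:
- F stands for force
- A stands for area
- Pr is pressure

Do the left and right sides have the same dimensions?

Yes

F (force) has dimensions [L M T^-2].
A (area) has dimensions [L^2].
Pr (pressure) has dimensions [L^-1 M T^-2].

Left side: [L^-1 M T^-2]
Right side: [L^-1 M T^-2]

Both sides have the same dimensions, so the equation is dimensionally consistent.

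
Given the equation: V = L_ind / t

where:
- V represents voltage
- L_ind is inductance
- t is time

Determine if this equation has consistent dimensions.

No

V (voltage) has dimensions [I^-1 L^2 M T^-3].
L_ind (inductance) has dimensions [I^-2 L^2 M T^-2].
t (time) has dimensions [T].

Left side: [I^-1 L^2 M T^-3]
Right side: [I^-2 L^2 M T^-3]

The two sides have different dimensions, so the equation is NOT dimensionally consistent.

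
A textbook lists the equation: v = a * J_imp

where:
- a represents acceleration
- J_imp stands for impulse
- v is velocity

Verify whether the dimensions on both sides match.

No

a (acceleration) has dimensions [L T^-2].
J_imp (impulse) has dimensions [L M T^-1].
v (velocity) has dimensions [L T^-1].

Left side: [L T^-1]
Right side: [L^2 M T^-3]

The two sides have different dimensions, so the equation is NOT dimensionally consistent.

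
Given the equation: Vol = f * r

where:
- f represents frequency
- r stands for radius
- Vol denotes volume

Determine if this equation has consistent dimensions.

No

f (frequency) has dimensions [T^-1].
r (radius) has dimensions [L].
Vol (volume) has dimensions [L^3].

Left side: [L^3]
Right side: [L T^-1]

The two sides have different dimensions, so the equation is NOT dimensionally consistent.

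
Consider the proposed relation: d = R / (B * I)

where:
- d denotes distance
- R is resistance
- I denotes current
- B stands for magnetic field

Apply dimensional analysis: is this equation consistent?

No

d (distance) has dimensions [L].
R (resistance) has dimensions [I^-2 L^2 M T^-3].
I (current) has dimensions [I].
B (magnetic field) has dimensions [I^-1 M T^-2].

Left side: [L]
Right side: [I^-2 L^2 T^-1]

The two sides have different dimensions, so the equation is NOT dimensionally consistent.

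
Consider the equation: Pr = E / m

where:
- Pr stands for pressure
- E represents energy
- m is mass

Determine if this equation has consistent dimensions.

No

Pr (pressure) has dimensions [L^-1 M T^-2].
E (energy) has dimensions [L^2 M T^-2].
m (mass) has dimensions [M].

Left side: [L^-1 M T^-2]
Right side: [L^2 T^-2]

The two sides have different dimensions, so the equation is NOT dimensionally consistent.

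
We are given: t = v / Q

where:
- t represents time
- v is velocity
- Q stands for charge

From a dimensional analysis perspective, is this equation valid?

No

t (time) has dimensions [T].
v (velocity) has dimensions [L T^-1].
Q (charge) has dimensions [I T].

Left side: [T]
Right side: [I^-1 L T^-2]

The two sides have different dimensions, so the equation is NOT dimensionally consistent.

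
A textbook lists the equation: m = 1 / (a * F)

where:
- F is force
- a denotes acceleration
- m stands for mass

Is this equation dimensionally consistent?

No

F (force) has dimensions [L M T^-2].
a (acceleration) has dimensions [L T^-2].
m (mass) has dimensions [M].

Left side: [M]
Right side: [L^-2 M^-1 T^4]

The two sides have different dimensions, so the equation is NOT dimensionally consistent.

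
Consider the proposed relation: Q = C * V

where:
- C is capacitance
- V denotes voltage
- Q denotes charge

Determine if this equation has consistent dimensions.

Yes

C (capacitance) has dimensions [I^2 L^-2 M^-1 T^4].
V (voltage) has dimensions [I^-1 L^2 M T^-3].
Q (charge) has dimensions [I T].

Left side: [I T]
Right side: [I T]

Both sides have the same dimensions, so the equation is dimensionally consistent.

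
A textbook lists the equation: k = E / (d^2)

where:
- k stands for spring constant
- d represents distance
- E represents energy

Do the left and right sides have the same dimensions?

Yes

k (spring constant) has dimensions [M T^-2].
d (distance) has dimensions [L].
E (energy) has dimensions [L^2 M T^-2].

Left side: [M T^-2]
Right side: [M T^-2]

Both sides have the same dimensions, so the equation is dimensionally consistent.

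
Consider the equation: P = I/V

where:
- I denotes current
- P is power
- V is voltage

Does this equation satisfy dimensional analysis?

No

I (current) has dimensions [I].
P (power) has dimensions [L^2 M T^-3].
V (voltage) has dimensions [I^-1 L^2 M T^-3].

Left side: [L^2 M T^-3]
Right side: [I^2 L^-2 M^-1 T^3]

The two sides have different dimensions, so the equation is NOT dimensionally consistent.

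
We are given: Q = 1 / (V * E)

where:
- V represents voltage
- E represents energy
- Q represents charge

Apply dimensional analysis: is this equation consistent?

No

V (voltage) has dimensions [I^-1 L^2 M T^-3].
E (energy) has dimensions [L^2 M T^-2].
Q (charge) has dimensions [I T].

Left side: [I T]
Right side: [I L^-4 M^-2 T^5]

The two sides have different dimensions, so the equation is NOT dimensionally consistent.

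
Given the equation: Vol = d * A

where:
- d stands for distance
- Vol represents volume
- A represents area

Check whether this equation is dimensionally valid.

Yes

d (distance) has dimensions [L].
Vol (volume) has dimensions [L^3].
A (area) has dimensions [L^2].

Left side: [L^3]
Right side: [L^3]

Both sides have the same dimensions, so the equation is dimensionally consistent.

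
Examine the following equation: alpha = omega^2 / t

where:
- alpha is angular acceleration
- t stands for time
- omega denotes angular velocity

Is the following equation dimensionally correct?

No

alpha (angular acceleration) has dimensions [T^-2].
t (time) has dimensions [T].
omega (angular velocity) has dimensions [T^-1].

Left side: [T^-2]
Right side: [T^-3]

The two sides have different dimensions, so the equation is NOT dimensionally consistent.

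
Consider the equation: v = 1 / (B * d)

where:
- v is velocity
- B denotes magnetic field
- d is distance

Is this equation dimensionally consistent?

No

v (velocity) has dimensions [L T^-1].
B (magnetic field) has dimensions [I^-1 M T^-2].
d (distance) has dimensions [L].

Left side: [L T^-1]
Right side: [I L^-1 M^-1 T^2]

The two sides have different dimensions, so the equation is NOT dimensionally consistent.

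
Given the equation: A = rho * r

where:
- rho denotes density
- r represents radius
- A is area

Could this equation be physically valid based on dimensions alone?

No

rho (density) has dimensions [L^-3 M].
r (radius) has dimensions [L].
A (area) has dimensions [L^2].

Left side: [L^2]
Right side: [L^-2 M]

The two sides have different dimensions, so the equation is NOT dimensionally consistent.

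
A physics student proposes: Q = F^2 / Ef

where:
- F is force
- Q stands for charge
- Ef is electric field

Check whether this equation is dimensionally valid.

No

F (force) has dimensions [L M T^-2].
Q (charge) has dimensions [I T].
Ef (electric field) has dimensions [I^-1 L M T^-3].

Left side: [I T]
Right side: [I L M T^-1]

The two sides have different dimensions, so the equation is NOT dimensionally consistent.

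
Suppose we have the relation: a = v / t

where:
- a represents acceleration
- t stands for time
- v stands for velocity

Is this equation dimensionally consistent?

Yes

a (acceleration) has dimensions [L T^-2].
t (time) has dimensions [T].
v (velocity) has dimensions [L T^-1].

Left side: [L T^-2]
Right side: [L T^-2]

Both sides have the same dimensions, so the equation is dimensionally consistent.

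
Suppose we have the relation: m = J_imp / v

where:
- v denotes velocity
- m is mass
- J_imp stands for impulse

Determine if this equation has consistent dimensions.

Yes

v (velocity) has dimensions [L T^-1].
m (mass) has dimensions [M].
J_imp (impulse) has dimensions [L M T^-1].

Left side: [M]
Right side: [M]

Both sides have the same dimensions, so the equation is dimensionally consistent.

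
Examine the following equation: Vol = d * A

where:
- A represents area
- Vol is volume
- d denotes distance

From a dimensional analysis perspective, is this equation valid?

Yes

A (area) has dimensions [L^2].
Vol (volume) has dimensions [L^3].
d (distance) has dimensions [L].

Left side: [L^3]
Right side: [L^3]

Both sides have the same dimensions, so the equation is dimensionally consistent.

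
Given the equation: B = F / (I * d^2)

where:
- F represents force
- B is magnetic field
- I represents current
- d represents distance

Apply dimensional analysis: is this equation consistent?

No

F (force) has dimensions [L M T^-2].
B (magnetic field) has dimensions [I^-1 M T^-2].
I (current) has dimensions [I].
d (distance) has dimensions [L].

Left side: [I^-1 M T^-2]
Right side: [I^-1 L^-1 M T^-2]

The two sides have different dimensions, so the equation is NOT dimensionally consistent.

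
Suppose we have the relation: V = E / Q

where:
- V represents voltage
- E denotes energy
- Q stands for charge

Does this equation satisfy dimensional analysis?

Yes

V (voltage) has dimensions [I^-1 L^2 M T^-3].
E (energy) has dimensions [L^2 M T^-2].
Q (charge) has dimensions [I T].

Left side: [I^-1 L^2 M T^-3]
Right side: [I^-1 L^2 M T^-3]

Both sides have the same dimensions, so the equation is dimensionally consistent.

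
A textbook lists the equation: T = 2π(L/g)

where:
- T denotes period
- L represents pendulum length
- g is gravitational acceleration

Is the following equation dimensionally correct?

No

T (period) has dimensions [T].
L (pendulum length) has dimensions [L].
g (gravitational acceleration) has dimensions [L T^-2].

Left side: [T]
Right side: [T^2]

The two sides have different dimensions, so the equation is NOT dimensionally consistent.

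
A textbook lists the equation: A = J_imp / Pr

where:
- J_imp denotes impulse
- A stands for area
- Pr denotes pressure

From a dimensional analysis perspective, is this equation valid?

No

J_imp (impulse) has dimensions [L M T^-1].
A (area) has dimensions [L^2].
Pr (pressure) has dimensions [L^-1 M T^-2].

Left side: [L^2]
Right side: [L^2 T]

The two sides have different dimensions, so the equation is NOT dimensionally consistent.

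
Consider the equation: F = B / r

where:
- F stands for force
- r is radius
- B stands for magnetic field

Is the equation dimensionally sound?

No

F (force) has dimensions [L M T^-2].
r (radius) has dimensions [L].
B (magnetic field) has dimensions [I^-1 M T^-2].

Left side: [L M T^-2]
Right side: [I^-1 L^-1 M T^-2]

The two sides have different dimensions, so the equation is NOT dimensionally consistent.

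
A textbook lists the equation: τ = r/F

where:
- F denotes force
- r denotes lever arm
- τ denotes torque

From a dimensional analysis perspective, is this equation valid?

No

F (force) has dimensions [L M T^-2].
r (lever arm) has dimensions [L].
τ (torque) has dimensions [L^2 M T^-2].

Left side: [L^2 M T^-2]
Right side: [M^-1 T^2]

The two sides have different dimensions, so the equation is NOT dimensionally consistent.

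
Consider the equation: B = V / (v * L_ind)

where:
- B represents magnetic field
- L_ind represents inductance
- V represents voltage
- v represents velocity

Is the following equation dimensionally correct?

No

B (magnetic field) has dimensions [I^-1 M T^-2].
L_ind (inductance) has dimensions [I^-2 L^2 M T^-2].
V (voltage) has dimensions [I^-1 L^2 M T^-3].
v (velocity) has dimensions [L T^-1].

Left side: [I^-1 M T^-2]
Right side: [I L^-1]

The two sides have different dimensions, so the equation is NOT dimensionally consistent.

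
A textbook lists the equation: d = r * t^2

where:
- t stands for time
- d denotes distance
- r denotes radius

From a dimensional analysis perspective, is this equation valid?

No

t (time) has dimensions [T].
d (distance) has dimensions [L].
r (radius) has dimensions [L].

Left side: [L]
Right side: [L T^2]

The two sides have different dimensions, so the equation is NOT dimensionally consistent.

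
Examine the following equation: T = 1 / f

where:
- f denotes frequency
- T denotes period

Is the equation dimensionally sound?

Yes

f (frequency) has dimensions [T^-1].
T (period) has dimensions [T].

Left side: [T]
Right side: [T]

Both sides have the same dimensions, so the equation is dimensionally consistent.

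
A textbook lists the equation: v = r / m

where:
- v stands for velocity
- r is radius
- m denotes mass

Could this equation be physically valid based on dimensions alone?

No

v (velocity) has dimensions [L T^-1].
r (radius) has dimensions [L].
m (mass) has dimensions [M].

Left side: [L T^-1]
Right side: [L M^-1]

The two sides have different dimensions, so the equation is NOT dimensionally consistent.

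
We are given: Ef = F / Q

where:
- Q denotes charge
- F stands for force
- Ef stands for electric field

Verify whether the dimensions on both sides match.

Yes

Q (charge) has dimensions [I T].
F (force) has dimensions [L M T^-2].
Ef (electric field) has dimensions [I^-1 L M T^-3].

Left side: [I^-1 L M T^-3]
Right side: [I^-1 L M T^-3]

Both sides have the same dimensions, so the equation is dimensionally consistent.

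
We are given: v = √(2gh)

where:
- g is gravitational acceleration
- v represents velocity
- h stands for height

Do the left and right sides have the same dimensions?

Yes

g (gravitational acceleration) has dimensions [L T^-2].
v (velocity) has dimensions [L T^-1].
h (height) has dimensions [L].

Left side: [L T^-1]
Right side: [L T^-1]

Both sides have the same dimensions, so the equation is dimensionally consistent.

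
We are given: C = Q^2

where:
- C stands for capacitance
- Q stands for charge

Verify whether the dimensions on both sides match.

No

C (capacitance) has dimensions [I^2 L^-2 M^-1 T^4].
Q (charge) has dimensions [I T].

Left side: [I^2 L^-2 M^-1 T^4]
Right side: [I^2 T^2]

The two sides have different dimensions, so the equation is NOT dimensionally consistent.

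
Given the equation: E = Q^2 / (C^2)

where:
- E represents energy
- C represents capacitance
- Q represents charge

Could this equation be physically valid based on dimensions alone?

No

E (energy) has dimensions [L^2 M T^-2].
C (capacitance) has dimensions [I^2 L^-2 M^-1 T^4].
Q (charge) has dimensions [I T].

Left side: [L^2 M T^-2]
Right side: [I^-2 L^4 M^2 T^-6]

The two sides have different dimensions, so the equation is NOT dimensionally consistent.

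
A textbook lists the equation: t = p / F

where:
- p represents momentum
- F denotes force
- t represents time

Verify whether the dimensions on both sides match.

Yes

p (momentum) has dimensions [L M T^-1].
F (force) has dimensions [L M T^-2].
t (time) has dimensions [T].

Left side: [T]
Right side: [T]

Both sides have the same dimensions, so the equation is dimensionally consistent.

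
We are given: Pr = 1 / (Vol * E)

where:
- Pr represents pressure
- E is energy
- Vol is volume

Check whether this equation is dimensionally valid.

No

Pr (pressure) has dimensions [L^-1 M T^-2].
E (energy) has dimensions [L^2 M T^-2].
Vol (volume) has dimensions [L^3].

Left side: [L^-1 M T^-2]
Right side: [L^-5 M^-1 T^2]

The two sides have different dimensions, so the equation is NOT dimensionally consistent.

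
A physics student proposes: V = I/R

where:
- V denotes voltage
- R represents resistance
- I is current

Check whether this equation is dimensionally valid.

No

V (voltage) has dimensions [I^-1 L^2 M T^-3].
R (resistance) has dimensions [I^-2 L^2 M T^-3].
I (current) has dimensions [I].

Left side: [I^-1 L^2 M T^-3]
Right side: [I^3 L^-2 M^-1 T^3]

The two sides have different dimensions, so the equation is NOT dimensionally consistent.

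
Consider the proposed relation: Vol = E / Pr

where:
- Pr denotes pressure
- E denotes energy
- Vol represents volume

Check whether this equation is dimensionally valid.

Yes

Pr (pressure) has dimensions [L^-1 M T^-2].
E (energy) has dimensions [L^2 M T^-2].
Vol (volume) has dimensions [L^3].

Left side: [L^3]
Right side: [L^3]

Both sides have the same dimensions, so the equation is dimensionally consistent.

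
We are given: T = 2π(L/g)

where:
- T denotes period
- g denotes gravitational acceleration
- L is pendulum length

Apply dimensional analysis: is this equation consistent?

No

T (period) has dimensions [T].
g (gravitational acceleration) has dimensions [L T^-2].
L (pendulum length) has dimensions [L].

Left side: [T]
Right side: [T^2]

The two sides have different dimensions, so the equation is NOT dimensionally consistent.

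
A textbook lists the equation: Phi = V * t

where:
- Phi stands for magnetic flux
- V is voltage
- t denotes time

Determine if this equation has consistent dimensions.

Yes

Phi (magnetic flux) has dimensions [I^-1 L^2 M T^-2].
V (voltage) has dimensions [I^-1 L^2 M T^-3].
t (time) has dimensions [T].

Left side: [I^-1 L^2 M T^-2]
Right side: [I^-1 L^2 M T^-2]

Both sides have the same dimensions, so the equation is dimensionally consistent.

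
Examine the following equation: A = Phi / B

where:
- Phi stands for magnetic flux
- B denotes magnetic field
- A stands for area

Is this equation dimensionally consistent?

Yes

Phi (magnetic flux) has dimensions [I^-1 L^2 M T^-2].
B (magnetic field) has dimensions [I^-1 M T^-2].
A (area) has dimensions [L^2].

Left side: [L^2]
Right side: [L^2]

Both sides have the same dimensions, so the equation is dimensionally consistent.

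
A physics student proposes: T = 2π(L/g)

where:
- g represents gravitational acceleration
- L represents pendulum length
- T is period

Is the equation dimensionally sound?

No

g (gravitational acceleration) has dimensions [L T^-2].
L (pendulum length) has dimensions [L].
T (period) has dimensions [T].

Left side: [T]
Right side: [T^2]

The two sides have different dimensions, so the equation is NOT dimensionally consistent.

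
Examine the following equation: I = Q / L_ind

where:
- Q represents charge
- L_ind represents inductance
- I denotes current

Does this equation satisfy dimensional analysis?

No

Q (charge) has dimensions [I T].
L_ind (inductance) has dimensions [I^-2 L^2 M T^-2].
I (current) has dimensions [I].

Left side: [I]
Right side: [I^3 L^-2 M^-1 T^3]

The two sides have different dimensions, so the equation is NOT dimensionally consistent.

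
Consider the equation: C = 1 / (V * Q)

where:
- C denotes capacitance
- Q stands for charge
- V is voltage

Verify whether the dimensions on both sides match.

No

C (capacitance) has dimensions [I^2 L^-2 M^-1 T^4].
Q (charge) has dimensions [I T].
V (voltage) has dimensions [I^-1 L^2 M T^-3].

Left side: [I^2 L^-2 M^-1 T^4]
Right side: [L^-2 M^-1 T^2]

The two sides have different dimensions, so the equation is NOT dimensionally consistent.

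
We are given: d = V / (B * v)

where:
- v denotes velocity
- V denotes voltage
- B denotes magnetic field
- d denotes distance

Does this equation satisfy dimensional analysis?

Yes

v (velocity) has dimensions [L T^-1].
V (voltage) has dimensions [I^-1 L^2 M T^-3].
B (magnetic field) has dimensions [I^-1 M T^-2].
d (distance) has dimensions [L].

Left side: [L]
Right side: [L]

Both sides have the same dimensions, so the equation is dimensionally consistent.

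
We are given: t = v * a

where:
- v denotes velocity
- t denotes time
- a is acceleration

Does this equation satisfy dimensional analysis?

No

v (velocity) has dimensions [L T^-1].
t (time) has dimensions [T].
a (acceleration) has dimensions [L T^-2].

Left side: [T]
Right side: [L^2 T^-3]

The two sides have different dimensions, so the equation is NOT dimensionally consistent.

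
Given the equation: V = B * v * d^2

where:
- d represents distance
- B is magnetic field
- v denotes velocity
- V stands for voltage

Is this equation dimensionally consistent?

No

d (distance) has dimensions [L].
B (magnetic field) has dimensions [I^-1 M T^-2].
v (velocity) has dimensions [L T^-1].
V (voltage) has dimensions [I^-1 L^2 M T^-3].

Left side: [I^-1 L^2 M T^-3]
Right side: [I^-1 L^3 M T^-3]

The two sides have different dimensions, so the equation is NOT dimensionally consistent.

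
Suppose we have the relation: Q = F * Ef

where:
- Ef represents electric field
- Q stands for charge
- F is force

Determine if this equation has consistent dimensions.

No

Ef (electric field) has dimensions [I^-1 L M T^-3].
Q (charge) has dimensions [I T].
F (force) has dimensions [L M T^-2].

Left side: [I T]
Right side: [I^-1 L^2 M^2 T^-5]

The two sides have different dimensions, so the equation is NOT dimensionally consistent.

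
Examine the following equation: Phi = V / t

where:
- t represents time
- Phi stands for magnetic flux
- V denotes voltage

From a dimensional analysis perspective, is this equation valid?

No

t (time) has dimensions [T].
Phi (magnetic flux) has dimensions [I^-1 L^2 M T^-2].
V (voltage) has dimensions [I^-1 L^2 M T^-3].

Left side: [I^-1 L^2 M T^-2]
Right side: [I^-1 L^2 M T^-4]

The two sides have different dimensions, so the equation is NOT dimensionally consistent.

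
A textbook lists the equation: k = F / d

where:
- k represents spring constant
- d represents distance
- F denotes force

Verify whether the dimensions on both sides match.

Yes

k (spring constant) has dimensions [M T^-2].
d (distance) has dimensions [L].
F (force) has dimensions [L M T^-2].

Left side: [M T^-2]
Right side: [M T^-2]

Both sides have the same dimensions, so the equation is dimensionally consistent.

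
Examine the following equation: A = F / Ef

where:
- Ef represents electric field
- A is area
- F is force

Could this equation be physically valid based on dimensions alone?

No

Ef (electric field) has dimensions [I^-1 L M T^-3].
A (area) has dimensions [L^2].
F (force) has dimensions [L M T^-2].

Left side: [L^2]
Right side: [I T]

The two sides have different dimensions, so the equation is NOT dimensionally consistent.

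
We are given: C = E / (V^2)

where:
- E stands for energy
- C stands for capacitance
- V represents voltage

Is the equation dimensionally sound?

Yes

E (energy) has dimensions [L^2 M T^-2].
C (capacitance) has dimensions [I^2 L^-2 M^-1 T^4].
V (voltage) has dimensions [I^-1 L^2 M T^-3].

Left side: [I^2 L^-2 M^-1 T^4]
Right side: [I^2 L^-2 M^-1 T^4]

Both sides have the same dimensions, so the equation is dimensionally consistent.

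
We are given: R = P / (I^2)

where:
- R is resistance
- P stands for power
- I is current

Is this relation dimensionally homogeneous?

Yes

R (resistance) has dimensions [I^-2 L^2 M T^-3].
P (power) has dimensions [L^2 M T^-3].
I (current) has dimensions [I].

Left side: [I^-2 L^2 M T^-3]
Right side: [I^-2 L^2 M T^-3]

Both sides have the same dimensions, so the equation is dimensionally consistent.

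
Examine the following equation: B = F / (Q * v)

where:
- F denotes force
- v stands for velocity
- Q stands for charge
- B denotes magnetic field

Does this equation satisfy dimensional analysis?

Yes

F (force) has dimensions [L M T^-2].
v (velocity) has dimensions [L T^-1].
Q (charge) has dimensions [I T].
B (magnetic field) has dimensions [I^-1 M T^-2].

Left side: [I^-1 M T^-2]
Right side: [I^-1 M T^-2]

Both sides have the same dimensions, so the equation is dimensionally consistent.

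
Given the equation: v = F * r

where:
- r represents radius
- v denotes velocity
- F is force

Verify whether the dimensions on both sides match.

No

r (radius) has dimensions [L].
v (velocity) has dimensions [L T^-1].
F (force) has dimensions [L M T^-2].

Left side: [L T^-1]
Right side: [L^2 M T^-2]

The two sides have different dimensions, so the equation is NOT dimensionally consistent.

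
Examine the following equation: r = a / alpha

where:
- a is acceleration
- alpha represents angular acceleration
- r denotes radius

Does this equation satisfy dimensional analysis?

Yes

a (acceleration) has dimensions [L T^-2].
alpha (angular acceleration) has dimensions [T^-2].
r (radius) has dimensions [L].

Left side: [L]
Right side: [L]

Both sides have the same dimensions, so the equation is dimensionally consistent.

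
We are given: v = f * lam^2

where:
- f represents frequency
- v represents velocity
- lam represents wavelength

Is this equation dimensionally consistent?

No

f (frequency) has dimensions [T^-1].
v (velocity) has dimensions [L T^-1].
lam (wavelength) has dimensions [L].

Left side: [L T^-1]
Right side: [L^2 T^-1]

The two sides have different dimensions, so the equation is NOT dimensionally consistent.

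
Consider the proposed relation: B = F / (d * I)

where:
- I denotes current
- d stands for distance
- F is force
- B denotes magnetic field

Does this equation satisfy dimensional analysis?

Yes

I (current) has dimensions [I].
d (distance) has dimensions [L].
F (force) has dimensions [L M T^-2].
B (magnetic field) has dimensions [I^-1 M T^-2].

Left side: [I^-1 M T^-2]
Right side: [I^-1 M T^-2]

Both sides have the same dimensions, so the equation is dimensionally consistent.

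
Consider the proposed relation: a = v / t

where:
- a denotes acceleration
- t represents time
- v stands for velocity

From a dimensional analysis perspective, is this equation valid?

Yes

a (acceleration) has dimensions [L T^-2].
t (time) has dimensions [T].
v (velocity) has dimensions [L T^-1].

Left side: [L T^-2]
Right side: [L T^-2]

Both sides have the same dimensions, so the equation is dimensionally consistent.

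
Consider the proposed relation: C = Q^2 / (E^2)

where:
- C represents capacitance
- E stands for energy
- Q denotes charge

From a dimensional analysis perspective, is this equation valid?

No

C (capacitance) has dimensions [I^2 L^-2 M^-1 T^4].
E (energy) has dimensions [L^2 M T^-2].
Q (charge) has dimensions [I T].

Left side: [I^2 L^-2 M^-1 T^4]
Right side: [I^2 L^-4 M^-2 T^6]

The two sides have different dimensions, so the equation is NOT dimensionally consistent.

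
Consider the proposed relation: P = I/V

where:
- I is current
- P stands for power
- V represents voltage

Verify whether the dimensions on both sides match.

No

I (current) has dimensions [I].
P (power) has dimensions [L^2 M T^-3].
V (voltage) has dimensions [I^-1 L^2 M T^-3].

Left side: [L^2 M T^-3]
Right side: [I^2 L^-2 M^-1 T^3]

The two sides have different dimensions, so the equation is NOT dimensionally consistent.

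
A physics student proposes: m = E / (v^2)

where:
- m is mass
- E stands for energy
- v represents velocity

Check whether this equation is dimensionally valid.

Yes

m (mass) has dimensions [M].
E (energy) has dimensions [L^2 M T^-2].
v (velocity) has dimensions [L T^-1].

Left side: [M]
Right side: [M]

Both sides have the same dimensions, so the equation is dimensionally consistent.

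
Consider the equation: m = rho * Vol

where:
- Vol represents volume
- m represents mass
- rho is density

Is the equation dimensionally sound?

Yes

Vol (volume) has dimensions [L^3].
m (mass) has dimensions [M].
rho (density) has dimensions [L^-3 M].

Left side: [M]
Right side: [M]

Both sides have the same dimensions, so the equation is dimensionally consistent.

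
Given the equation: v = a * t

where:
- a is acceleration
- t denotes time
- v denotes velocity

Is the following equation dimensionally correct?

Yes

a (acceleration) has dimensions [L T^-2].
t (time) has dimensions [T].
v (velocity) has dimensions [L T^-1].

Left side: [L T^-1]
Right side: [L T^-1]

Both sides have the same dimensions, so the equation is dimensionally consistent.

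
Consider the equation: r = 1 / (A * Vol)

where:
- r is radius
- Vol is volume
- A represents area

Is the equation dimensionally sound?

No

r (radius) has dimensions [L].
Vol (volume) has dimensions [L^3].
A (area) has dimensions [L^2].

Left side: [L]
Right side: [L^-5]

The two sides have different dimensions, so the equation is NOT dimensionally consistent.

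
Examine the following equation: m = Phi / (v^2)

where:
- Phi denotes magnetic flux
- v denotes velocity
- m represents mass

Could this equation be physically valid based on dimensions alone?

No

Phi (magnetic flux) has dimensions [I^-1 L^2 M T^-2].
v (velocity) has dimensions [L T^-1].
m (mass) has dimensions [M].

Left side: [M]
Right side: [I^-1 M]

The two sides have different dimensions, so the equation is NOT dimensionally consistent.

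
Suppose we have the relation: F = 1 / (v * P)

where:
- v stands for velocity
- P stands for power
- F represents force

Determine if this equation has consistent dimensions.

No

v (velocity) has dimensions [L T^-1].
P (power) has dimensions [L^2 M T^-3].
F (force) has dimensions [L M T^-2].

Left side: [L M T^-2]
Right side: [L^-3 M^-1 T^4]

The two sides have different dimensions, so the equation is NOT dimensionally consistent.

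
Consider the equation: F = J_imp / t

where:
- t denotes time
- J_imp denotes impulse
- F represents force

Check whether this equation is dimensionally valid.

Yes

t (time) has dimensions [T].
J_imp (impulse) has dimensions [L M T^-1].
F (force) has dimensions [L M T^-2].

Left side: [L M T^-2]
Right side: [L M T^-2]

Both sides have the same dimensions, so the equation is dimensionally consistent.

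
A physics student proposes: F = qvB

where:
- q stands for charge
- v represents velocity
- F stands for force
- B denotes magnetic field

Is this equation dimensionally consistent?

Yes

q (charge) has dimensions [I T].
v (velocity) has dimensions [L T^-1].
F (force) has dimensions [L M T^-2].
B (magnetic field) has dimensions [I^-1 M T^-2].

Left side: [L M T^-2]
Right side: [L M T^-2]

Both sides have the same dimensions, so the equation is dimensionally consistent.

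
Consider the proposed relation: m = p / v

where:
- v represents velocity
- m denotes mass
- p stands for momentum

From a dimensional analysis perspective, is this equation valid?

Yes

v (velocity) has dimensions [L T^-1].
m (mass) has dimensions [M].
p (momentum) has dimensions [L M T^-1].

Left side: [M]
Right side: [M]

Both sides have the same dimensions, so the equation is dimensionally consistent.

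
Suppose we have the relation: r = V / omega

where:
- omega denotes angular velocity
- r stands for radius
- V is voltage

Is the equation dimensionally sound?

No

omega (angular velocity) has dimensions [T^-1].
r (radius) has dimensions [L].
V (voltage) has dimensions [I^-1 L^2 M T^-3].

Left side: [L]
Right side: [I^-1 L^2 M T^-2]

The two sides have different dimensions, so the equation is NOT dimensionally consistent.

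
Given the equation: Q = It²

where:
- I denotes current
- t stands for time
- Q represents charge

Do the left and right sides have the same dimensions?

No

I (current) has dimensions [I].
t (time) has dimensions [T].
Q (charge) has dimensions [I T].

Left side: [I T]
Right side: [I T^2]

The two sides have different dimensions, so the equation is NOT dimensionally consistent.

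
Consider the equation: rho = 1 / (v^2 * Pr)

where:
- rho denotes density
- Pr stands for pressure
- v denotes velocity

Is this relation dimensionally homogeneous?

No

rho (density) has dimensions [L^-3 M].
Pr (pressure) has dimensions [L^-1 M T^-2].
v (velocity) has dimensions [L T^-1].

Left side: [L^-3 M]
Right side: [L^-1 M^-1 T^4]

The two sides have different dimensions, so the equation is NOT dimensionally consistent.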